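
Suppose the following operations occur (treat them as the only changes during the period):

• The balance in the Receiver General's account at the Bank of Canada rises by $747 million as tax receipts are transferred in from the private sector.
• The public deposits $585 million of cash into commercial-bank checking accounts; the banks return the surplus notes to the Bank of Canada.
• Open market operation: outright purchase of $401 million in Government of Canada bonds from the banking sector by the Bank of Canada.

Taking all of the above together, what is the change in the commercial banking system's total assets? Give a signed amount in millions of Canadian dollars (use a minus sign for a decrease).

-$162 million

Government account inflow $747 million: bank balance sheets shrink → −$747M.
Currency deposit $585 million: bank balance sheets expand → +$585M.
OMO purchase (from banks) $401 million: just an asset swap on bank balance sheets → 0.
Net: −747 + 585 + 0 = -$162 million.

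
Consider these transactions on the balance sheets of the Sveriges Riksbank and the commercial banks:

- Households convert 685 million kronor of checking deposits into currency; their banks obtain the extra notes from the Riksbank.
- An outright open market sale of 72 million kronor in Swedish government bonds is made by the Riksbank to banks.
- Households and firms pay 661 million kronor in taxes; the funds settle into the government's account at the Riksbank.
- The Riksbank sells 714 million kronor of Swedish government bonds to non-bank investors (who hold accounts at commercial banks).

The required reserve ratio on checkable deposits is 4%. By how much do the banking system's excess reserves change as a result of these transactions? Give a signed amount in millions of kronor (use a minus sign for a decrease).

Currency withdrawal 685 million kronor: reserves −685M, deposits −685M.
OMO sale (to banks) 72 million kronor: reserves −72M, deposits 0.
Government account inflow 661 million kronor: reserves −661M, deposits −661M.
Asset sale (to non-banks) 714 million kronor: reserves −714M, deposits −714M.
Totals: Δreserves = −2132M, Δdeposits = −2060M.
Δrequired reserves = 4% × −2060M = −82.4M.
Δexcess reserves = Δreserves − Δrequired = −2132M − (−82.4M) = -2049.6 million.

-2049.6 million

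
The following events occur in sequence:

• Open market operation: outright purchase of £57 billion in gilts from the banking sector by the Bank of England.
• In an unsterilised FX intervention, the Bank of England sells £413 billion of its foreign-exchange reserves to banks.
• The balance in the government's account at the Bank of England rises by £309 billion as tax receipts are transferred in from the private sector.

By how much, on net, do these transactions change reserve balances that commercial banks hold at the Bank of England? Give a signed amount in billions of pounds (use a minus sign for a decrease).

-£665 billion

OMO purchase (from banks) £57 billion: the Bank of England pays by crediting reserve accounts → +£57B.
FX sale £413 billion: the buying banks pay out of their reserve balances → −£413B.
Government account inflow £309 billion: funds move from bank reserves into the government account → −£309B.
Net: 57 − 413 − 309 = -£665 billion.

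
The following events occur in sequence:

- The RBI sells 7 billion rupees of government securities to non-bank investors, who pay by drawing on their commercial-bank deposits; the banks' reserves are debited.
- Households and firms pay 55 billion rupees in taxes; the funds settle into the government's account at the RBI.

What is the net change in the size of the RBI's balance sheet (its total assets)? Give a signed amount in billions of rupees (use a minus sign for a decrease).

RBI balance sheet:
  Assets:      Securities −7B
  Liabilities: Bank reserves −62B, Government deposits +55B
Commercial banking system:
  Assets:      Reserves at CB −62B
  Liabilities: Checkable deposits −62B
Change in total RBI assets = -7 billion.

-7 billion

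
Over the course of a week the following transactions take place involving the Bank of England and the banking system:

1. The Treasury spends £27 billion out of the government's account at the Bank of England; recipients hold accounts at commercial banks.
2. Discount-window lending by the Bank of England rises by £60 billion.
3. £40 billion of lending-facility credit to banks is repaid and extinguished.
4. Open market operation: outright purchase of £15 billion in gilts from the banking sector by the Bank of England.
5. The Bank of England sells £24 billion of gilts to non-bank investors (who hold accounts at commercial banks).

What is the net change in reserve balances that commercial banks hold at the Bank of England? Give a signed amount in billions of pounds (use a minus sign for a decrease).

Bank of England balance sheet:
  Assets:      Securities −£9B, Loans to banks +£20B
  Liabilities: Bank reserves +£38B, Government deposits −£27B
So the change in reserve balances that commercial banks hold at the Bank of England is +£38 billion.

+£38 billion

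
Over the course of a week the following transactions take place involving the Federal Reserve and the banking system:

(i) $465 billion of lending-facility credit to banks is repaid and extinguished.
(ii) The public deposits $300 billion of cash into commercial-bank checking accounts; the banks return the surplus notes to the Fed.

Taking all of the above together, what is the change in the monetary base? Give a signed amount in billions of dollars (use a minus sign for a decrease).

-$465 billion

Fed balance sheet:
  Assets:      Loans to banks −$465B
  Liabilities: Bank reserves −$165B, Currency in circulation −$300B
Commercial banking system:
  Assets:      Reserves at CB −$165B
  Liabilities: Checkable deposits +$300B, Borrowings from CB −$465B
Monetary base = currency + reserves: −$300B + (−$165B) = -$465 billion.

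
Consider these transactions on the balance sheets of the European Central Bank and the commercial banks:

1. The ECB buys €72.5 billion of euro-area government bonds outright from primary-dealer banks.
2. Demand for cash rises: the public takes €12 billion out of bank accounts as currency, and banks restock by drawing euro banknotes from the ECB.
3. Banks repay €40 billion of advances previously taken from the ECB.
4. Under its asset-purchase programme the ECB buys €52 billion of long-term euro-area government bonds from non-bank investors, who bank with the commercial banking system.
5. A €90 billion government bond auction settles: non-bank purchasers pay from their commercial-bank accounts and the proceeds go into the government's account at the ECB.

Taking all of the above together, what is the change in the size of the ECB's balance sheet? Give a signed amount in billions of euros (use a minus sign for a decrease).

+€84.5 billion

ECB balance sheet:
  Assets:      Securities +€124.5B, Loans to banks −€40B
  Liabilities: Bank reserves −€17.5B, Currency in circulation +€12B, Government deposits +€90B
Change in total ECB assets = +€84.5 billion.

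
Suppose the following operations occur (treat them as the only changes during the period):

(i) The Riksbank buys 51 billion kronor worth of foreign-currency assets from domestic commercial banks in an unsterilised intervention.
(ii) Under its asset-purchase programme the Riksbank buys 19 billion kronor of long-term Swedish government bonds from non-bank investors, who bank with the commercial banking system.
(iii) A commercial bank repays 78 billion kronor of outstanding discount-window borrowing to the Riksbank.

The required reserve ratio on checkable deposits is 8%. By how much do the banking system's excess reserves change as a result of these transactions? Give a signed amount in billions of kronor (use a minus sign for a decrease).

FX purchase 51 billion kronor: reserves +51B, deposits 0.
Asset purchase (from non-banks) 19 billion kronor: reserves +19B, deposits +19B.
Discount-window repayment 78 billion kronor: reserves −78B, deposits 0.
Totals: Δreserves = −8B, Δdeposits = +19B.
Δrequired reserves = 8% × +19B = +1.52B.
Δexcess reserves = Δreserves − Δrequired = −8B − (+1.52B) = -9.52 billion.

-9.52 billion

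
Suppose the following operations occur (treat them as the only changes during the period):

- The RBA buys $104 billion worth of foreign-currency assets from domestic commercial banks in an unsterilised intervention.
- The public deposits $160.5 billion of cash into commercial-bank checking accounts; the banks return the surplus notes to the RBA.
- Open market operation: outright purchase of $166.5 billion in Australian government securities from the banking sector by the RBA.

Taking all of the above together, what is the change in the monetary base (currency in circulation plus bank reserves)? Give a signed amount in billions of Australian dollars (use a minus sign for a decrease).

FX purchase $104 billion: RBA balance sheet expands → +$104B.
Currency deposit $160.5 billion: just a shift between currency and reserves — both are base money → 0.
OMO purchase (from banks) $166.5 billion: RBA balance sheet expands → +$166.5B.
Net: 104 + 0 + 166.5 = +$270.5 billion.

+$270.5 billion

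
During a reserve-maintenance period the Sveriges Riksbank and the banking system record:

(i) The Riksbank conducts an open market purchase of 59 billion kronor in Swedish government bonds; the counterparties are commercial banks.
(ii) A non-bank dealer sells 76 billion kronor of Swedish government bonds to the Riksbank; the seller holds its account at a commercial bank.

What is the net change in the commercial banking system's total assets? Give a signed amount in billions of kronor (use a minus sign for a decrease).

+76 billion

Riksbank balance sheet:
  Assets:      Securities +135B
  Liabilities: Bank reserves +135B
Commercial banking system:
  Assets:      Reserves at CB +135B, Securities −59B
  Liabilities: Checkable deposits +76B
Change in total bank assets = +76 billion.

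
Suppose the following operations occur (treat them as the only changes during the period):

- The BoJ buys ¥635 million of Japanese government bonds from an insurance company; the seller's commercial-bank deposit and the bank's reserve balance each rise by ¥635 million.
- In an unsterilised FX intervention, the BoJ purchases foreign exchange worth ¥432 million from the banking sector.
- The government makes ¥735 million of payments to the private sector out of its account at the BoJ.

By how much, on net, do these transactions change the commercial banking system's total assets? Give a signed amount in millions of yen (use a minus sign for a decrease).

Asset purchase (from non-banks) ¥635 million: bank balance sheets expand → +¥635M.
FX purchase ¥432 million: just an asset swap on bank balance sheets → 0.
Government spending ¥735 million: bank balance sheets expand → +¥735M.
Net: 635 + 0 + 735 = +¥1370 million.

+¥1370 million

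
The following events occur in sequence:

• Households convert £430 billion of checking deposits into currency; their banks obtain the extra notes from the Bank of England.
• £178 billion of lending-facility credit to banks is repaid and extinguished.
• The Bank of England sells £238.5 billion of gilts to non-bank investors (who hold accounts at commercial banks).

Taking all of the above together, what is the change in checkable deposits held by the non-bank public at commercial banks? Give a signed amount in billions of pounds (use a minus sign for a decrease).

-£668.5 billion

Currency withdrawal £430 billion: non-bank counterparties' bank balances fall → −£430B.
Discount-window repayment £178 billion: the counterparty is a bank, so public deposits are unchanged → 0.
Asset sale (to non-banks) £238.5 billion: non-bank counterparties' bank balances fall → −£238.5B.
Net: −430 + 0 − 238.5 = -£668.5 billion.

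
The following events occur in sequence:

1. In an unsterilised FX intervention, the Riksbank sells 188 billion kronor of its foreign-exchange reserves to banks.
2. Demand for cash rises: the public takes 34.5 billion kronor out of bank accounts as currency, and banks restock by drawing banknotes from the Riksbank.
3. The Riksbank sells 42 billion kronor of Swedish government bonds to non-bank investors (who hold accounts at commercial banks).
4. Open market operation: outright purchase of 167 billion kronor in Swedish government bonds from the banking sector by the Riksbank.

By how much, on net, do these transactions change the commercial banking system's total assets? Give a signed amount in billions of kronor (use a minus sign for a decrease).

-76.5 billion

FX sale 188 billion kronor: just an asset swap on bank balance sheets → 0.
Currency withdrawal 34.5 billion kronor: bank balance sheets shrink → −34.5B.
Asset sale (to non-banks) 42 billion kronor: bank balance sheets shrink → −42B.
OMO purchase (from banks) 167 billion kronor: just an asset swap on bank balance sheets → 0.
Net: 0 − 34.5 − 42 + 0 = -76.5 billion.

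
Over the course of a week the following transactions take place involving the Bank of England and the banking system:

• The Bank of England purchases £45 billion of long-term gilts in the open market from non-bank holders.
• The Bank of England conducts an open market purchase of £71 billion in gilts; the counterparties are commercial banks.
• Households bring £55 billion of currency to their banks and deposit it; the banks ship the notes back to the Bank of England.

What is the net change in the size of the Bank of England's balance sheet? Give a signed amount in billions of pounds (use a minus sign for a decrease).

+£116 billion

Asset purchase (from non-banks) £45 billion: a Bank of England asset is acquired → +£45B.
OMO purchase (from banks) £71 billion: a Bank of England asset is acquired → +£71B.
Currency deposit £55 billion: only the composition of liabilities changes → 0.
Net: 45 + 71 + 0 = +£116 billion.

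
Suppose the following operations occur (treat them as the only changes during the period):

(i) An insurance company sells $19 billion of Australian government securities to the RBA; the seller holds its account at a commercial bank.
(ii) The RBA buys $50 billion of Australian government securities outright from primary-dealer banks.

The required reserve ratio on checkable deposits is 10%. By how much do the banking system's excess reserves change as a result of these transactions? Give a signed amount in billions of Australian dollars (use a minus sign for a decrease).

+$67.1 billion

Asset purchase (from non-banks) $19 billion: reserves +$19B, deposits +$19B.
OMO purchase (from banks) $50 billion: reserves +$50B, deposits 0.
Totals: Δreserves = +$69B, Δdeposits = +$19B.
Δrequired reserves = 10% × +$19B = +$1.9B.
Δexcess reserves = Δreserves − Δrequired = +$69B − (+$1.9B) = +$67.1 billion.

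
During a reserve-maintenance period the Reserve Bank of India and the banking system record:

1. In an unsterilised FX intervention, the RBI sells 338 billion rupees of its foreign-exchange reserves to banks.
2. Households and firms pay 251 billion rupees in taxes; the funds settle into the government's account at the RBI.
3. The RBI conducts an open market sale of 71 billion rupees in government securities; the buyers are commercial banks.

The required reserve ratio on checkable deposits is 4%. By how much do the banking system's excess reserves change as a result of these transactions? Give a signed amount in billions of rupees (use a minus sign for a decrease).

-649.96 billion

FX sale 338 billion rupees: reserves −338B, deposits 0.
Government account inflow 251 billion rupees: reserves −251B, deposits −251B.
OMO sale (to banks) 71 billion rupees: reserves −71B, deposits 0.
Totals: Δreserves = −660B, Δdeposits = −251B.
Δrequired reserves = 4% × −251B = −10.04B.
Δexcess reserves = Δreserves − Δrequired = −660B − (−10.04B) = -649.96 billion.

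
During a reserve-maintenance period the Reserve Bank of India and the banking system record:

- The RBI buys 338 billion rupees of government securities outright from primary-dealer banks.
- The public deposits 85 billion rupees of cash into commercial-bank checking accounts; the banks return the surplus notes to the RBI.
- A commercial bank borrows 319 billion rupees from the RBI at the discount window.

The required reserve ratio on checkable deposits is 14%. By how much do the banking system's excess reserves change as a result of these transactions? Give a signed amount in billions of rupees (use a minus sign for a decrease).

OMO purchase (from banks) 338 billion rupees: reserves +338B, deposits 0.
Currency deposit 85 billion rupees: reserves +85B, deposits +85B.
Discount-window loan 319 billion rupees: reserves +319B, deposits 0.
Totals: Δreserves = +742B, Δdeposits = +85B.
Δrequired reserves = 14% × +85B = +11.9B.
Δexcess reserves = Δreserves − Δrequired = +742B − (+11.9B) = +730.1 billion.

+730.1 billion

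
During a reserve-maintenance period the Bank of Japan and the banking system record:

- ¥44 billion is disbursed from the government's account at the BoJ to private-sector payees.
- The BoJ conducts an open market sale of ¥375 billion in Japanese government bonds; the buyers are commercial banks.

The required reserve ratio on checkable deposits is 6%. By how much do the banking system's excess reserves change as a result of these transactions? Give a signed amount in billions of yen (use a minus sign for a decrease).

Government spending ¥44 billion: reserves +¥44B, deposits +¥44B.
OMO sale (to banks) ¥375 billion: reserves −¥375B, deposits 0.
Totals: Δreserves = −¥331B, Δdeposits = +¥44B.
Δrequired reserves = 6% × +¥44B = +¥2.64B.
Δexcess reserves = Δreserves − Δrequired = −¥331B − (+¥2.64B) = -¥333.64 billion.

-¥333.64 billion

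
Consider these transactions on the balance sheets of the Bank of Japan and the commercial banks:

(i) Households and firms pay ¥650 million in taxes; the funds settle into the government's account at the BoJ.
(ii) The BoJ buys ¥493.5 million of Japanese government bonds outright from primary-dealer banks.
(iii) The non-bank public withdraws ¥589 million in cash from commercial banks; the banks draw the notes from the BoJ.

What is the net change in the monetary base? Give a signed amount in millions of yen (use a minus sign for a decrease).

BoJ balance sheet:
  Assets:      Securities +¥493.5M
  Liabilities: Bank reserves −¥745.5M, Currency in circulation +¥589M, Government deposits +¥650M
Commercial banking system:
  Assets:      Reserves at CB −¥745.5M, Securities −¥493.5M
  Liabilities: Checkable deposits −¥1239M
Monetary base = currency + reserves: +¥589M + (−¥745.5M) = -¥156.5 million.

-¥156.5 million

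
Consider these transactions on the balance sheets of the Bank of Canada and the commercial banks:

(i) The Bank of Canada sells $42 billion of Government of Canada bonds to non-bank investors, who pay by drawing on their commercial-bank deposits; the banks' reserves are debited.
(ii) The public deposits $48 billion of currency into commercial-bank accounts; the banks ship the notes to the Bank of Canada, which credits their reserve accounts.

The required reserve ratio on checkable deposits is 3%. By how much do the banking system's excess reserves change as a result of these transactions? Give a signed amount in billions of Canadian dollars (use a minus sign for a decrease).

Asset sale (to non-banks) $42 billion: reserves −$42B, deposits −$42B.
Currency deposit $48 billion: reserves +$48B, deposits +$48B.
Totals: Δreserves = +$6B, Δdeposits = +$6B.
Δrequired reserves = 3% × +$6B = +$0.18B.
Δexcess reserves = Δreserves − Δrequired = +$6B − (+$0.18B) = +$5.82 billion.

+$5.82 billion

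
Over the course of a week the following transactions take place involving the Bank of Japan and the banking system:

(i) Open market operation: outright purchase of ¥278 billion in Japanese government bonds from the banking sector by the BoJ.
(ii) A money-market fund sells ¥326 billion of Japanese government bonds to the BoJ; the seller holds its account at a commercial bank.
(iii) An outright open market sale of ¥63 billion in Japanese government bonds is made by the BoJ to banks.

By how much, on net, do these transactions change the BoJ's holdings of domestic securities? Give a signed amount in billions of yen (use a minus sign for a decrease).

OMO purchase (from banks) ¥278 billion: securities added to the BoJ's portfolio → +¥278B.
Asset purchase (from non-banks) ¥326 billion: securities added to the BoJ's portfolio → +¥326B.
OMO sale (to banks) ¥63 billion: securities removed from the BoJ's portfolio → −¥63B.
Net: 278 + 326 − 63 = +¥541 billion.

+¥541 billion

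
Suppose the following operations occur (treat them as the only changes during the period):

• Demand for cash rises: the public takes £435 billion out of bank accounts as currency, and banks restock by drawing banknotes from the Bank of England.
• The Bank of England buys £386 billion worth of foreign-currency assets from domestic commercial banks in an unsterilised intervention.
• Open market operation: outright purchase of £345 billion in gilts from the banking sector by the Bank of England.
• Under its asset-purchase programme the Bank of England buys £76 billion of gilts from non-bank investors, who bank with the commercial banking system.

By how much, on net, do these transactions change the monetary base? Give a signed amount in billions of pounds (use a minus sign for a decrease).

Currency withdrawal £435 billion: just a shift between currency and reserves — both are base money → 0.
FX purchase £386 billion: Bank of England balance sheet expands → +£386B.
OMO purchase (from banks) £345 billion: Bank of England balance sheet expands → +£345B.
Asset purchase (from non-banks) £76 billion: Bank of England balance sheet expands → +£76B.
Net: 0 + 386 + 345 + 76 = +£807 billion.

+£807 billion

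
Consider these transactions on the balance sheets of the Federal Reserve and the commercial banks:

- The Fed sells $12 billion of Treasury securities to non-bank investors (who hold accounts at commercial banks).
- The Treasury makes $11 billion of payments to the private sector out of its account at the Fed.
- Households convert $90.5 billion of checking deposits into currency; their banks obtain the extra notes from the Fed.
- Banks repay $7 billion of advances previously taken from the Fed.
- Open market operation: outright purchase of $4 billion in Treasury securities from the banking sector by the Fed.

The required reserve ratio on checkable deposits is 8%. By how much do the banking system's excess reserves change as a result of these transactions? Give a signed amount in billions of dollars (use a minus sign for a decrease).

-$87.18 billion

Asset sale (to non-banks) $12 billion: reserves −$12B, deposits −$12B.
Government spending $11 billion: reserves +$11B, deposits +$11B.
Currency withdrawal $90.5 billion: reserves −$90.5B, deposits −$90.5B.
Discount-window repayment $7 billion: reserves −$7B, deposits 0.
OMO purchase (from banks) $4 billion: reserves +$4B, deposits 0.
Totals: Δreserves = −$94.5B, Δdeposits = −$91.5B.
Δrequired reserves = 8% × −$91.5B = −$7.32B.
Δexcess reserves = Δreserves − Δrequired = −$94.5B − (−$7.32B) = -$87.18 billion.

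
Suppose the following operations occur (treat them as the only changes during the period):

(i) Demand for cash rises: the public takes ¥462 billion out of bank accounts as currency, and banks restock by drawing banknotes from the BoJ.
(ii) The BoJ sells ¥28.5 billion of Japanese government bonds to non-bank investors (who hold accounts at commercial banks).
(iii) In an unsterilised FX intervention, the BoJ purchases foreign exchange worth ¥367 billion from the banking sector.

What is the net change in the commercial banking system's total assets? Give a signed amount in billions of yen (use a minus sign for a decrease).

BoJ balance sheet:
  Assets:      Securities −¥28.5B, Foreign assets +¥367B
  Liabilities: Bank reserves −¥123.5B, Currency in circulation +¥462B
Commercial banking system:
  Assets:      Reserves at CB −¥123.5B, Foreign assets −¥367B
  Liabilities: Checkable deposits −¥490.5B
Change in total bank assets = -¥490.5 billion.

-¥490.5 billion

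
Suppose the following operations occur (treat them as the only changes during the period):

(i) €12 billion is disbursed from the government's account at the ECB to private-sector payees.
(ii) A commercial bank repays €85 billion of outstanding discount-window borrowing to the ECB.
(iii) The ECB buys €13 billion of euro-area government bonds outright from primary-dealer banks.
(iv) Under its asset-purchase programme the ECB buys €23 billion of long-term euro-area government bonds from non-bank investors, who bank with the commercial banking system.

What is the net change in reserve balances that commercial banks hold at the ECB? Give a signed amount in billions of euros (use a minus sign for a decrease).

Government spending €12 billion: government payments flow into bank reserve accounts → +€12B.
Discount-window repayment €85 billion: repayment is debited from reserves → −€85B.
OMO purchase (from banks) €13 billion: the ECB pays by crediting reserve accounts → +€13B.
Asset purchase (from non-banks) €23 billion: the ECB pays by crediting reserve accounts → +€23B.
Net: 12 − 85 + 13 + 23 = -€37 billion.

-€37 billion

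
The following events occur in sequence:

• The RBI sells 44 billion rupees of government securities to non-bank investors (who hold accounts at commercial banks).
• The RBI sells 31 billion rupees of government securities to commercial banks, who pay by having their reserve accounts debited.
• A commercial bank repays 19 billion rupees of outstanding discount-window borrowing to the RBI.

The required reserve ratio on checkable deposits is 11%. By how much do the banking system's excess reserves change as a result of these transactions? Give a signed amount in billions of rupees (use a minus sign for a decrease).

Asset sale (to non-banks) 44 billion rupees: reserves −44B, deposits −44B.
OMO sale (to banks) 31 billion rupees: reserves −31B, deposits 0.
Discount-window repayment 19 billion rupees: reserves −19B, deposits 0.
Totals: Δreserves = −94B, Δdeposits = −44B.
Δrequired reserves = 11% × −44B = −4.84B.
Δexcess reserves = Δreserves − Δrequired = −94B − (−4.84B) = -89.16 billion.

-89.16 billion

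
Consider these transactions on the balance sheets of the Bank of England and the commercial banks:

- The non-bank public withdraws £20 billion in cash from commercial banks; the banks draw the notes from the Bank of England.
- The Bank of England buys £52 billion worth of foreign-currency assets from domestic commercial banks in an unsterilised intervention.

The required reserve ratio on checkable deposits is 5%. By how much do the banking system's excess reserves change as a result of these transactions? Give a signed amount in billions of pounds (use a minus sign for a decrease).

+£33 billion

Currency withdrawal £20 billion: reserves −£20B, deposits −£20B.
FX purchase £52 billion: reserves +£52B, deposits 0.
Totals: Δreserves = +£32B, Δdeposits = −£20B.
Δrequired reserves = 5% × −£20B = −£1B.
Δexcess reserves = Δreserves − Δrequired = +£32B − (−£1B) = +£33 billion.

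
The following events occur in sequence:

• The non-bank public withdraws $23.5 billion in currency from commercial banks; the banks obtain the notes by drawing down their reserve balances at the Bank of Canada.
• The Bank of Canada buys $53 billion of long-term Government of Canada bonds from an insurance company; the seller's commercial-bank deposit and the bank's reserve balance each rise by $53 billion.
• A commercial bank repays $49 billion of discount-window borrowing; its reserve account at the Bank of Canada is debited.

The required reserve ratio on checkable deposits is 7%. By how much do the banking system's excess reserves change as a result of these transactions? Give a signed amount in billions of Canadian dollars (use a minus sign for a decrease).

-$21.565 billion

Currency withdrawal $23.5 billion: reserves −$23.5B, deposits −$23.5B.
Asset purchase (from non-banks) $53 billion: reserves +$53B, deposits +$53B.
Discount-window repayment $49 billion: reserves −$49B, deposits 0.
Totals: Δreserves = −$19.5B, Δdeposits = +$29.5B.
Δrequired reserves = 7% × +$29.5B = +$2.065B.
Δexcess reserves = Δreserves − Δrequired = −$19.5B − (+$2.065B) = -$21.565 billion.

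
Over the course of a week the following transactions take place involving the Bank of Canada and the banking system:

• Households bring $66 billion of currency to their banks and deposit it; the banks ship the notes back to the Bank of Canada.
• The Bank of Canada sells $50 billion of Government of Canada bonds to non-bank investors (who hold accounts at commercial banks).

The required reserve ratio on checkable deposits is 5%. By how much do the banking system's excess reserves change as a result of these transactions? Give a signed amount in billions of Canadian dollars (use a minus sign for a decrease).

+$15.2 billion

Currency deposit $66 billion: reserves +$66B, deposits +$66B.
Asset sale (to non-banks) $50 billion: reserves −$50B, deposits −$50B.
Totals: Δreserves = +$16B, Δdeposits = +$16B.
Δrequired reserves = 5% × +$16B = +$0.8B.
Δexcess reserves = Δreserves − Δrequired = +$16B − (+$0.8B) = +$15.2 billion.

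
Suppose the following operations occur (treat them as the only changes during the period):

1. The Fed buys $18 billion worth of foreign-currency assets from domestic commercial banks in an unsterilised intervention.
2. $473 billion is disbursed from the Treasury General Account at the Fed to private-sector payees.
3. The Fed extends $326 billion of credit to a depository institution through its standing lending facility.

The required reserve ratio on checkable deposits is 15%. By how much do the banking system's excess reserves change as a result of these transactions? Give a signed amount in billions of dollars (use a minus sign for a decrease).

+$746.05 billion

FX purchase $18 billion: reserves +$18B, deposits 0.
Government spending $473 billion: reserves +$473B, deposits +$473B.
Discount-window loan $326 billion: reserves +$326B, deposits 0.
Totals: Δreserves = +$817B, Δdeposits = +$473B.
Δrequired reserves = 15% × +$473B = +$70.95B.
Δexcess reserves = Δreserves − Δrequired = +$817B − (+$70.95B) = +$746.05 billion.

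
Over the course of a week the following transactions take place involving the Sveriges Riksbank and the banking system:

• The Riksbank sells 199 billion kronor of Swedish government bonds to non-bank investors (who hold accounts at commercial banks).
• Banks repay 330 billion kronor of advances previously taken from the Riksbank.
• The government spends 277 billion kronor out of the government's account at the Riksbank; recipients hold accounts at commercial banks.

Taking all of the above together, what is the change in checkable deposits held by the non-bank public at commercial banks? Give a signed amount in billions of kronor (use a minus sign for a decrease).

+78 billion

Asset sale (to non-banks) 199 billion kronor: non-bank counterparties' bank balances fall → −199B.
Discount-window repayment 330 billion kronor: the counterparty is a bank, so public deposits are unchanged → 0.
Government spending 277 billion kronor: non-bank counterparties' bank balances rise → +277B.
Net: −199 + 0 + 277 = +78 billion.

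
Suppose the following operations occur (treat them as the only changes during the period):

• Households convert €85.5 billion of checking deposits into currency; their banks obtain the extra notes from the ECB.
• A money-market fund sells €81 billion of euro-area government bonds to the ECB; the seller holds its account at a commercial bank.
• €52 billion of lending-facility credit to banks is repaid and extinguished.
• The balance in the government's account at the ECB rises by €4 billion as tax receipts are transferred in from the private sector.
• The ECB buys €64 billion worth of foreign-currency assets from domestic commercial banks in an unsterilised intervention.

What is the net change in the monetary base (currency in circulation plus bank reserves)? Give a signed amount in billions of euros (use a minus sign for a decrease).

ECB balance sheet:
  Assets:      Securities +€81B, Loans to banks −€52B, Foreign assets +€64B
  Liabilities: Bank reserves +€3.5B, Currency in circulation +€85.5B, Government deposits +€4B
Commercial banking system:
  Assets:      Reserves at CB +€3.5B, Foreign assets −€64B
  Liabilities: Checkable deposits −€8.5B, Borrowings from CB −€52B
Monetary base = currency + reserves: +€85.5B + (+€3.5B) = +€89 billion.

+€89 billion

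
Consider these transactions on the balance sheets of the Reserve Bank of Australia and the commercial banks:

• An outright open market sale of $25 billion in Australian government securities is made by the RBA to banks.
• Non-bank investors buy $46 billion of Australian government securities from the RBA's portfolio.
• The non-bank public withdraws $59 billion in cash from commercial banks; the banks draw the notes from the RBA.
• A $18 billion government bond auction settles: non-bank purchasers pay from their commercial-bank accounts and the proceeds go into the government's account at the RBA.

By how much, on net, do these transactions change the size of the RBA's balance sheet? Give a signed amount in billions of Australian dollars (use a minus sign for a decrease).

-$71 billion

OMO sale (to banks) $25 billion: an RBA asset is shed → −$25B.
Asset sale (to non-banks) $46 billion: an RBA asset is shed → −$46B.
Currency withdrawal $59 billion: only the composition of liabilities changes → 0.
Government account inflow $18 billion: only the composition of liabilities changes → 0.
Net: −25 − 46 + 0 + 0 = -$71 billion.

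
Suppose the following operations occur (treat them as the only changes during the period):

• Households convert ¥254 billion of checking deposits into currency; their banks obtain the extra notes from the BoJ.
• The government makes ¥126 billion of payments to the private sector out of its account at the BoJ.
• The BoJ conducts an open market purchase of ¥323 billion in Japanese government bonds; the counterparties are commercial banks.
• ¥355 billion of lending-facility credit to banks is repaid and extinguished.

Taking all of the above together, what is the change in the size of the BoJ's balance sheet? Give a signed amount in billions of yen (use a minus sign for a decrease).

Currency withdrawal ¥254 billion: only the composition of liabilities changes → 0.
Government spending ¥126 billion: only the composition of liabilities changes → 0.
OMO purchase (from banks) ¥323 billion: a BoJ asset is acquired → +¥323B.
Discount-window repayment ¥355 billion: a BoJ asset is shed → −¥355B.
Net: 0 + 0 + 323 − 355 = -¥32 billion.

-¥32 billion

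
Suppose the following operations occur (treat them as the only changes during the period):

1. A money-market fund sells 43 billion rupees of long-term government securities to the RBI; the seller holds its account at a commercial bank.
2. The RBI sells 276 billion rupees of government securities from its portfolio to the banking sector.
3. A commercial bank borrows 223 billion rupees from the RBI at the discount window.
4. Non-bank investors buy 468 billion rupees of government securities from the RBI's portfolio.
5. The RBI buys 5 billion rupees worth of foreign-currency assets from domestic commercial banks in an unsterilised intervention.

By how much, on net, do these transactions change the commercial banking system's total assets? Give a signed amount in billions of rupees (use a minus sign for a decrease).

Asset purchase (from non-banks) 43 billion rupees: bank balance sheets expand → +43B.
OMO sale (to banks) 276 billion rupees: just an asset swap on bank balance sheets → 0.
Discount-window loan 223 billion rupees: bank balance sheets expand → +223B.
Asset sale (to non-banks) 468 billion rupees: bank balance sheets shrink → −468B.
FX purchase 5 billion rupees: just an asset swap on bank balance sheets → 0.
Net: 43 + 0 + 223 − 468 + 0 = -202 billion.

-202 billion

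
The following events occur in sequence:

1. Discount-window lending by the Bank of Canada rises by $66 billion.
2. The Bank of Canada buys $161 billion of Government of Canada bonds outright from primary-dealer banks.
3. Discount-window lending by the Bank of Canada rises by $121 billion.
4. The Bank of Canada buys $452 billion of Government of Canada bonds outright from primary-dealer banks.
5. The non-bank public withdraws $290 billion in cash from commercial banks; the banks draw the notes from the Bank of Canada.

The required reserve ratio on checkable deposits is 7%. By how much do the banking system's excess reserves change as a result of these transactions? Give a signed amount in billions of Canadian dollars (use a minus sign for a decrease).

Discount-window loan $66 billion: reserves +$66B, deposits 0.
OMO purchase (from banks) $161 billion: reserves +$161B, deposits 0.
Discount-window loan $121 billion: reserves +$121B, deposits 0.
OMO purchase (from banks) $452 billion: reserves +$452B, deposits 0.
Currency withdrawal $290 billion: reserves −$290B, deposits −$290B.
Totals: Δreserves = +$510B, Δdeposits = −$290B.
Δrequired reserves = 7% × −$290B = −$20.3B.
Δexcess reserves = Δreserves − Δrequired = +$510B − (−$20.3B) = +$530.3 billion.

+$530.3 billion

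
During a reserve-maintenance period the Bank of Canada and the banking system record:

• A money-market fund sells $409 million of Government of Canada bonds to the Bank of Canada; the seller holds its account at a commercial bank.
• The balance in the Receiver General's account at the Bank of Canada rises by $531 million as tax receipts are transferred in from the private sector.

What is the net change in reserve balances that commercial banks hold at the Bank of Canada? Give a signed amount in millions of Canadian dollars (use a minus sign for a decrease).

-$122 million

Bank of Canada balance sheet:
  Assets:      Securities +$409M
  Liabilities: Bank reserves −$122M, Government deposits +$531M
So the change in reserve balances that commercial banks hold at the Bank of Canada is -$122 million.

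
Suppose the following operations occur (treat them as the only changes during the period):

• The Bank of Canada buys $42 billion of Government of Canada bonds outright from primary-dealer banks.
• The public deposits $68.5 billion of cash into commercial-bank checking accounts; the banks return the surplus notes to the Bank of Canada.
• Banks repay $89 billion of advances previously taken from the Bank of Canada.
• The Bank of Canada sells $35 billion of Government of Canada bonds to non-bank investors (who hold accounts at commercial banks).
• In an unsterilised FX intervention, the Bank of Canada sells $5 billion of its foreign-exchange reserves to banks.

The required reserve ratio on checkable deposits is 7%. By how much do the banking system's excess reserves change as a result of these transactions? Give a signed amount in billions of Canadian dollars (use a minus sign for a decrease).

OMO purchase (from banks) $42 billion: reserves +$42B, deposits 0.
Currency deposit $68.5 billion: reserves +$68.5B, deposits +$68.5B.
Discount-window repayment $89 billion: reserves −$89B, deposits 0.
Asset sale (to non-banks) $35 billion: reserves −$35B, deposits −$35B.
FX sale $5 billion: reserves −$5B, deposits 0.
Totals: Δreserves = −$18.5B, Δdeposits = +$33.5B.
Δrequired reserves = 7% × +$33.5B = +$2.345B.
Δexcess reserves = Δreserves − Δrequired = −$18.5B − (+$2.345B) = -$20.845 billion.

-$20.845 billion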